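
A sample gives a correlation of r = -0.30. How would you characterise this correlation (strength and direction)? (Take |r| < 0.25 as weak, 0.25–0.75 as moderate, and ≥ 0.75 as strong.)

moderate negative

r = -0.30 < 0 so the relationship is negative.
|r| = 0.30, which falls in the moderate range.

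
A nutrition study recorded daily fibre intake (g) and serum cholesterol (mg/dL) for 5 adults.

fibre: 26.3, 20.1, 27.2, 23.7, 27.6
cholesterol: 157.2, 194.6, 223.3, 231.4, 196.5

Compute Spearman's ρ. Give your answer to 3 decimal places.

0.100

Rank fibre: 3, 1, 4, 2, 5
Rank cholesterol: 1, 2, 4, 5, 3
d = rank(fibre) − rank(cholesterol): 2, -1, 0, -3, 2; Σd² = 18
ρ = 1 − 6Σd² / [n(n²−1)] = 1 − 6×18 / (5×24) = 1 − 108/120 ≈ 0.100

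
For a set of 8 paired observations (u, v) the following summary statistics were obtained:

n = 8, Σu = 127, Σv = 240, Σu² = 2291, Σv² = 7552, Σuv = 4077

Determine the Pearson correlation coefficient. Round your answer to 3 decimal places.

0.858

r = (nΣuv − ΣuΣv) / √[(nΣu² − (Σu)²)(nΣv² − (Σv)²)]
Numerator: 8×4077 − 127×240 = 2136
Denominator: √[(18328 − 16129)(60416 − 57600)] = √[2199 × 2816] = 2488.4501
r = 2136 / 2488.4501 ≈ 0.858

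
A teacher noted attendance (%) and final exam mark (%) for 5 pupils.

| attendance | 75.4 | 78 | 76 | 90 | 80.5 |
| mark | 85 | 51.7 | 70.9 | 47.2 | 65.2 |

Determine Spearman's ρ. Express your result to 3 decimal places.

Rank attendance: 1, 3, 2, 5, 4
Rank mark: 5, 2, 4, 1, 3
d = rank(attendance) − rank(mark): -4, 1, -2, 4, 1; Σd² = 38
ρ = 1 − 6Σd² / [n(n²−1)] = 1 − 6×38 / (5×24) = 1 − 228/120 ≈ -0.900

-0.900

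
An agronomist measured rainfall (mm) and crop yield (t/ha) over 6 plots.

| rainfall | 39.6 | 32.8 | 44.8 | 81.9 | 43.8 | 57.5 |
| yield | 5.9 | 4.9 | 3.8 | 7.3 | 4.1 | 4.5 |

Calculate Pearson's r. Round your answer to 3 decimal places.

0.641

n = 6, Σx = 300.4, Σy = 30.5, Σx² = 16583.34, Σy² = 163.61, Σxy = 1600.8
nΣxy − ΣxΣy = 9604.8 − 9162.2 = 442.6
nΣx² − (Σx)² = 99500.04 − 90240.16 = 9259.88; nΣy² − (Σy)² = 981.66 − 930.25 = 51.41
r = 442.6 / √(9259.88 × 51.41) = 442.6 / 689.9641 ≈ 0.641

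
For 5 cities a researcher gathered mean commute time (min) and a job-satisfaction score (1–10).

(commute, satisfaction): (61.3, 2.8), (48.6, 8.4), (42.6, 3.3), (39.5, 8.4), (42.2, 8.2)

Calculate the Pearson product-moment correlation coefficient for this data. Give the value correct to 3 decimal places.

-0.576

n = 5, Σx = 234.2, Σy = 31.1, Σx² = 11275.5, Σy² = 227.09, Σxy = 1398.3
nΣxy − ΣxΣy = 6991.5 − 7283.62 = -292.12
nΣx² − (Σx)² = 56377.5 − 54849.64 = 1527.86; nΣy² − (Σy)² = 1135.45 − 967.21 = 168.24
r = -292.12 / √(1527.86 × 168.24) = -292.12 / 506.9982 ≈ -0.576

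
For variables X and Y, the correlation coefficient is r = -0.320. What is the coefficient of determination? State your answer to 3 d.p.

0.102

r² = (-0.320)² = 0.102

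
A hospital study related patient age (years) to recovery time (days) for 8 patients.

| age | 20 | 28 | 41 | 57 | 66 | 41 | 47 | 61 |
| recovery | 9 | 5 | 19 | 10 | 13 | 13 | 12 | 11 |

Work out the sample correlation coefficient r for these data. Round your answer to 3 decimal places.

0.320

n = 8, Σx = 361, Σy = 92, Σx² = 18081, Σy² = 1170, Σxy = 4295
nΣxy − ΣxΣy = 34360 − 33212 = 1148
nΣx² − (Σx)² = 144648 − 130321 = 14327; nΣy² − (Σy)² = 9360 − 8464 = 896
r = 1148 / √(14327 × 896) = 1148 / 3582.8748 ≈ 0.320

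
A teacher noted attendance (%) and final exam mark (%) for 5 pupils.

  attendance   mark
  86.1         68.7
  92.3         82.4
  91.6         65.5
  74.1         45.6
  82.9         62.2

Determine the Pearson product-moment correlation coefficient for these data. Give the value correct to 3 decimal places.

0.895

n = 5, Σx = 427, Σy = 324.4, Σx² = 36686.28, Σy² = 21747.9, Σxy = 28055.73
nΣxy − ΣxΣy = 140278.65 − 138518.8 = 1759.85
nΣx² − (Σx)² = 183431.4 − 182329 = 1102.4; nΣy² − (Σy)² = 108739.5 − 105235.36 = 3504.14
r = 1759.85 / √(1102.4 × 3504.14) = 1759.85 / 1965.4424 ≈ 0.895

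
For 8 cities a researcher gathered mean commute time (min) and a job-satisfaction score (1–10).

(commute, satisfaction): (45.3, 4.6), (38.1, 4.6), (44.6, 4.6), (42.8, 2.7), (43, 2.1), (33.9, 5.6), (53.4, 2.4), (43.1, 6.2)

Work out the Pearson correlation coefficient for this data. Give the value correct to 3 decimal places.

n = 8, Σx = 344.2, Σy = 32.8, Σx² = 15032.08, Σy² = 150.74, Σxy = 1379.88
nΣxy − ΣxΣy = 11039.04 − 11289.76 = -250.72
nΣx² − (Σx)² = 120256.64 − 118473.64 = 1783; nΣy² − (Σy)² = 1205.92 − 1075.84 = 130.08
r = -250.72 / √(1783 × 130.08) = -250.72 / 481.5939 ≈ -0.521

-0.521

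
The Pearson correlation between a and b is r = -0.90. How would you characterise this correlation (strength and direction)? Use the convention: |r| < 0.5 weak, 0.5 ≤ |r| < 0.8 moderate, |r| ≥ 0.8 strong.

r = -0.90 < 0 so the relationship is negative.
|r| = 0.90, which falls in the strong range.

strong negative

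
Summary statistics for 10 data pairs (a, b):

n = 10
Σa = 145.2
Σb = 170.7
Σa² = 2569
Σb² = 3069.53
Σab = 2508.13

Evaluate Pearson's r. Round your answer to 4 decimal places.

r = (nΣab − ΣaΣb) / √[(nΣa² − (Σa)²)(nΣb² − (Σb)²)]
Numerator: 10×2508.13 − 145.2×170.7 = 295.66
Denominator: √[(25690 − 21083.04)(30695.3 − 29138.49)] = √[4606.96 × 1556.81] = 2678.0891
r = 295.66 / 2678.0891 ≈ 0.1104

0.1104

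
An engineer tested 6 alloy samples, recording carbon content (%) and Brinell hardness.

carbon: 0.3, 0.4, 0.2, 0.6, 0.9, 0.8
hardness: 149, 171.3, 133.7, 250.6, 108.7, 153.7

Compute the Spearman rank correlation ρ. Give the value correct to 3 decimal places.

Rank carbon: 2, 3, 1, 4, 6, 5
Rank hardness: 3, 5, 2, 6, 1, 4
d = rank(carbon) − rank(hardness): -1, -2, -1, -2, 5, 1; Σd² = 36
ρ = 1 − 6Σd² / [n(n²−1)] = 1 − 6×36 / (6×35) = 1 − 216/210 ≈ -0.029

-0.029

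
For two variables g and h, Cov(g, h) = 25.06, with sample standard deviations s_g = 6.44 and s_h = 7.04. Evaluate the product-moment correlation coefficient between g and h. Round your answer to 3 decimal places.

r = Cov(g,h) / (s_g · s_h) = 25.06 / (6.44 × 7.04)
  = 25.06 / 45.3376 ≈ 0.553

0.553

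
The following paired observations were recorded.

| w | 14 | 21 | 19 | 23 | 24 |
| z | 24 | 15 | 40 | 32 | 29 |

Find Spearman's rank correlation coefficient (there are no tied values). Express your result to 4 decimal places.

0.1000

Rank w: 1, 3, 2, 4, 5
Rank z: 2, 1, 5, 4, 3
d = rank(w) − rank(z): -1, 2, -3, 0, 2; Σd² = 18
ρ = 1 − 6Σd² / [n(n²−1)] = 1 − 6×18 / (5×24) = 1 − 108/120 ≈ 0.1000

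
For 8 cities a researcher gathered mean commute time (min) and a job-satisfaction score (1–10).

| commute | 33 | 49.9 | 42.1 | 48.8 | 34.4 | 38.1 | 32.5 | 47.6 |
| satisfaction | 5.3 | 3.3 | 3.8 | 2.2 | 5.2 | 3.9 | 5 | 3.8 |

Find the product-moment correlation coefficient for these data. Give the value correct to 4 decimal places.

-0.8879

n = 8, Σx = 326.4, Σy = 32.5, Σx² = 13689.84, Σy² = 139.95, Σxy = 1277.76
nΣxy − ΣxΣy = 10222.08 − 10608 = -385.92
nΣx² − (Σx)² = 109518.72 − 106536.96 = 2981.76; nΣy² − (Σy)² = 1119.6 − 1056.25 = 63.35
r = -385.92 / √(2981.76 × 63.35) = -385.92 / 434.6199 ≈ -0.8879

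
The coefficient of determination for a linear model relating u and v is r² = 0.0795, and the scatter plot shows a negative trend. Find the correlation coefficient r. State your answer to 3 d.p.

|r| = √0.0795 = 0.282
The association is negative, so r = −0.282.

-0.282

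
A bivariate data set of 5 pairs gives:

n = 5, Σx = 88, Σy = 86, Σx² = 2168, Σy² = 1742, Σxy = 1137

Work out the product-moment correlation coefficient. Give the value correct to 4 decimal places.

r = (nΣxy − ΣxΣy) / √[(nΣx² − (Σx)²)(nΣy² − (Σy)²)]
Numerator: 5×1137 − 88×86 = -1883
Denominator: √[(10840 − 7744)(8710 − 7396)] = √[3096 × 1314] = 2016.9641
r = -1883 / 2016.9641 ≈ -0.9336

-0.9336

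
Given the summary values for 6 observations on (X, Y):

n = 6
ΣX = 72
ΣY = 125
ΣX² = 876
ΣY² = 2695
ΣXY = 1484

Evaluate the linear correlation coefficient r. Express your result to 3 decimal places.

-0.485

r = (nΣXY − ΣXΣY) / √[(nΣX² − (ΣX)²)(nΣY² − (ΣY)²)]
Numerator: 6×1484 − 72×125 = -96
Denominator: √[(5256 − 5184)(16170 − 15625)] = √[72 × 545] = 198.0909
r = -96 / 198.0909 ≈ -0.485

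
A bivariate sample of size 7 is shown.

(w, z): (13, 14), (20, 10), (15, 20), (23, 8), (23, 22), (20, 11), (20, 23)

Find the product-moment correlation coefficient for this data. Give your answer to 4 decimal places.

n = 7, Σw = 134, Σz = 108, Σw² = 2652, Σz² = 1894, Σwz = 2052
nΣwz − ΣwΣz = 14364 − 14472 = -108
nΣw² − (Σw)² = 18564 − 17956 = 608; nΣz² − (Σz)² = 13258 − 11664 = 1594
r = -108 / √(608 × 1594) = -108 / 984.4552 ≈ -0.1097

-0.1097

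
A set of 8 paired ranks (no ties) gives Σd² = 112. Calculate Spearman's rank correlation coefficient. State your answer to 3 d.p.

-0.333

ρ = 1 − 6Σd² / [n(n²−1)] = 1 − 6×112 / (8×63)
  = 1 − 672/504 = 1 − 1.3333 ≈ -0.333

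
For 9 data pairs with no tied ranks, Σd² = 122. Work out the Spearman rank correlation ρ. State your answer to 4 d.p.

ρ = 1 − 6Σd² / [n(n²−1)] = 1 − 6×122 / (9×80)
  = 1 − 732/720 = 1 − 1.01667 ≈ -0.0167

-0.0167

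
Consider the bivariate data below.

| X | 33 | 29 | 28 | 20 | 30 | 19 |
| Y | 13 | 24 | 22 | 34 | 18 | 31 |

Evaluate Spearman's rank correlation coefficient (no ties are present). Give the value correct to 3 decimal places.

Rank X: 6, 4, 3, 2, 5, 1
Rank Y: 1, 4, 3, 6, 2, 5
d = rank(X) − rank(Y): 5, 0, 0, -4, 3, -4; Σd² = 66
ρ = 1 − 6Σd² / [n(n²−1)] = 1 − 6×66 / (6×35) = 1 − 396/210 ≈ -0.886

-0.886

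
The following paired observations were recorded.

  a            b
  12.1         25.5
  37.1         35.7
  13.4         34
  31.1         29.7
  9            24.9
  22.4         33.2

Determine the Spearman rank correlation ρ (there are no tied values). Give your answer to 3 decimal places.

Rank a: 2, 6, 3, 5, 1, 4
Rank b: 2, 6, 5, 3, 1, 4
d = rank(a) − rank(b): 0, 0, -2, 2, 0, 0; Σd² = 8
ρ = 1 − 6Σd² / [n(n²−1)] = 1 − 6×8 / (6×35) = 1 − 48/210 ≈ 0.771

0.771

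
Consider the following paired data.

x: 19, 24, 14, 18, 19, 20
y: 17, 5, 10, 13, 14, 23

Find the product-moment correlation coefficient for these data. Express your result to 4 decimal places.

n = 6, Σx = 114, Σy = 82, Σx² = 2218, Σy² = 1308, Σxy = 1543
nΣxy − ΣxΣy = 9258 − 9348 = -90
nΣx² − (Σx)² = 13308 − 12996 = 312; nΣy² − (Σy)² = 7848 − 6724 = 1124
r = -90 / √(312 × 1124) = -90 / 592.1892 ≈ -0.1520

-0.1520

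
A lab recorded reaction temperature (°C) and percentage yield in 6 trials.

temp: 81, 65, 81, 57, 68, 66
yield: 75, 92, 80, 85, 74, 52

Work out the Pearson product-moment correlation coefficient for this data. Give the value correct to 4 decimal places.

n = 6, Σx = 418, Σy = 458, Σx² = 29576, Σy² = 35894, Σxy = 31844
nΣxy − ΣxΣy = 191064 − 191444 = -380
nΣx² − (Σx)² = 177456 − 174724 = 2732; nΣy² − (Σy)² = 215364 − 209764 = 5600
r = -380 / √(2732 × 5600) = -380 / 3911.4192 ≈ -0.0972

-0.0972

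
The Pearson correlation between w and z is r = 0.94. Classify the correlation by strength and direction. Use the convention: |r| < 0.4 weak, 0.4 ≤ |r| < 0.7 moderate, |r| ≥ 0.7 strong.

r = 0.94 > 0 so the relationship is positive.
|r| = 0.94, which falls in the strong range.

strong positive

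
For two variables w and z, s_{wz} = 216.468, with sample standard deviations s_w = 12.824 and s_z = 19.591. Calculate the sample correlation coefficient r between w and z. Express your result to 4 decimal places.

0.8616

r = Cov(w,z) / (s_w · s_z) = 216.468 / (12.824 × 19.591)
  = 216.468 / 251.2350 ≈ 0.8616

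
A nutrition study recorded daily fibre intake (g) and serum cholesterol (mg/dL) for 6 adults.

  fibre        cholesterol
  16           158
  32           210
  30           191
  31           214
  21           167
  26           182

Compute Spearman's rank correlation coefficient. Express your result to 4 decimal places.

Rank fibre: 1, 6, 4, 5, 2, 3
Rank cholesterol: 1, 5, 4, 6, 2, 3
d = rank(fibre) − rank(cholesterol): 0, 1, 0, -1, 0, 0; Σd² = 2
ρ = 1 − 6Σd² / [n(n²−1)] = 1 − 6×2 / (6×35) = 1 − 12/210 ≈ 0.9429

0.9429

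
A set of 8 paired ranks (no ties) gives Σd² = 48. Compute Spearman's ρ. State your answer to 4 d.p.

ρ = 1 − 6Σd² / [n(n²−1)] = 1 − 6×48 / (8×63)
  = 1 − 288/504 = 1 − 0.57143 ≈ 0.4286

0.4286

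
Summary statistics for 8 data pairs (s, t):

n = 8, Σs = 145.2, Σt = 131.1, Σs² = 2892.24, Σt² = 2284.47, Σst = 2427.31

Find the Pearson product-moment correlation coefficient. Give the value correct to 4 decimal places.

r = (nΣst − ΣsΣt) / √[(nΣs² − (Σs)²)(nΣt² − (Σt)²)]
Numerator: 8×2427.31 − 145.2×131.1 = 382.76
Denominator: √[(23137.92 − 21083.04)(18275.76 − 17187.21)] = √[2054.88 × 1088.55] = 1495.6068
r = 382.76 / 1495.6068 ≈ 0.2559

0.2559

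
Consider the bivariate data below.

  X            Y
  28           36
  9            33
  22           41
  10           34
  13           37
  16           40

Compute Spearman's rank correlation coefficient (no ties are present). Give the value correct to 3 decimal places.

Rank X: 6, 1, 5, 2, 3, 4
Rank Y: 3, 1, 6, 2, 4, 5
d = rank(X) − rank(Y): 3, 0, -1, 0, -1, -1; Σd² = 12
ρ = 1 − 6Σd² / [n(n²−1)] = 1 − 6×12 / (6×35) = 1 − 72/210 ≈ 0.657

0.657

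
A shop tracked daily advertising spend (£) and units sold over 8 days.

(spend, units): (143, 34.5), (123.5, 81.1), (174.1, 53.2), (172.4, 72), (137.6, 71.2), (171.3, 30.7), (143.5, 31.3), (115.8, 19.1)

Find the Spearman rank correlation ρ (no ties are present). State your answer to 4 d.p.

0.1190

Rank spend: 4, 2, 8, 7, 3, 6, 5, 1
Rank units: 4, 8, 5, 7, 6, 2, 3, 1
d = rank(spend) − rank(units): 0, -6, 3, 0, -3, 4, 2, 0; Σd² = 74
ρ = 1 − 6Σd² / [n(n²−1)] = 1 − 6×74 / (8×63) = 1 − 444/504 ≈ 0.1190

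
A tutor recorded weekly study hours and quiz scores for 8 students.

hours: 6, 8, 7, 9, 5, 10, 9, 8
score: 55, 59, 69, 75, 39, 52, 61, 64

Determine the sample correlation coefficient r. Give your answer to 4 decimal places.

n = 8, Σx = 62, Σy = 474, Σx² = 500, Σy² = 28934, Σxy = 3736
nΣxy − ΣxΣy = 29888 − 29388 = 500
nΣx² − (Σx)² = 4000 − 3844 = 156; nΣy² − (Σy)² = 231472 − 224676 = 6796
r = 500 / √(156 × 6796) = 500 / 1029.6485 ≈ 0.4856

0.4856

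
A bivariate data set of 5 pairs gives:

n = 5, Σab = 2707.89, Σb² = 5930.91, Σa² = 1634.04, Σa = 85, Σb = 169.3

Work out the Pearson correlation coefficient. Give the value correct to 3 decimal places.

-0.879

r = (nΣab − ΣaΣb) / √[(nΣa² − (Σa)²)(nΣb² − (Σb)²)]
Numerator: 5×2707.89 − 85×169.3 = -851.05
Denominator: √[(8170.2 − 7225)(29654.55 − 28662.49)] = √[945.2 × 992.06] = 968.3466
r = -851.05 / 968.3466 ≈ -0.879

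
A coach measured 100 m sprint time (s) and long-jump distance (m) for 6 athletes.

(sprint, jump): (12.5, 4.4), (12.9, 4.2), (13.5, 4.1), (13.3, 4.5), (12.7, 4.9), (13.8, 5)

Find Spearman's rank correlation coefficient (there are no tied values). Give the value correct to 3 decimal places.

Rank sprint: 1, 3, 5, 4, 2, 6
Rank jump: 3, 2, 1, 4, 5, 6
d = rank(sprint) − rank(jump): -2, 1, 4, 0, -3, 0; Σd² = 30
ρ = 1 − 6Σd² / [n(n²−1)] = 1 − 6×30 / (6×35) = 1 − 180/210 ≈ 0.143

0.143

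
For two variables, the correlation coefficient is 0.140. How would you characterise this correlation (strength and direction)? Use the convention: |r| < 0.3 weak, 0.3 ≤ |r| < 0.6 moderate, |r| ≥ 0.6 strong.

r = 0.140 > 0 so the relationship is positive.
|r| = 0.140, which falls in the weak range.

weak positive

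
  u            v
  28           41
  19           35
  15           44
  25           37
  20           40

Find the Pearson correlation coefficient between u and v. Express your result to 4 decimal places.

n = 5, Σu = 107, Σv = 197, Σu² = 2395, Σv² = 7811, Σuv = 4198
nΣuv − ΣuΣv = 20990 − 21079 = -89
nΣu² − (Σu)² = 11975 − 11449 = 526; nΣv² − (Σv)² = 39055 − 38809 = 246
r = -89 / √(526 × 246) = -89 / 359.7166 ≈ -0.2474

-0.2474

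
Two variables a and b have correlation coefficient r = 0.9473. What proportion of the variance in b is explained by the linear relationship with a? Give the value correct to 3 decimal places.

r² = (0.9473)² = 0.897

0.897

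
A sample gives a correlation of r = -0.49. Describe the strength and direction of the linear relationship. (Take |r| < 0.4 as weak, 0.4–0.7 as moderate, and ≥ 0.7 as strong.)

moderate negative

r = -0.49 < 0 so the relationship is negative.
|r| = 0.49, which falls in the moderate range.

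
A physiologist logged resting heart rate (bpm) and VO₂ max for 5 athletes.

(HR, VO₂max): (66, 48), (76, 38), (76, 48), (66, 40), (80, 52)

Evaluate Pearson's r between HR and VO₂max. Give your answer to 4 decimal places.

n = 5, Σx = 364, Σy = 226, Σx² = 26664, Σy² = 10356, Σxy = 16504
nΣxy − ΣxΣy = 82520 − 82264 = 256
nΣx² − (Σx)² = 133320 − 132496 = 824; nΣy² − (Σy)² = 51780 − 51076 = 704
r = 256 / √(824 × 704) = 256 / 761.6403 ≈ 0.3361

0.3361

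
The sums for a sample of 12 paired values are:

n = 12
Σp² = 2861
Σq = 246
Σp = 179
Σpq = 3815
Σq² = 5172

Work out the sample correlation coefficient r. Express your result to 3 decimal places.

r = (nΣpq − ΣpΣq) / √[(nΣp² − (Σp)²)(nΣq² − (Σq)²)]
Numerator: 12×3815 − 179×246 = 1746
Denominator: √[(34332 − 32041)(62064 − 60516)] = √[2291 × 1548] = 1883.2068
r = 1746 / 1883.2068 ≈ 0.927

0.927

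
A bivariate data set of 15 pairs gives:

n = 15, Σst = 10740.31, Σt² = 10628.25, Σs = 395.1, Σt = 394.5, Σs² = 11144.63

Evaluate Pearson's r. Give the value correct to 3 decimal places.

r = (nΣst − ΣsΣt) / √[(nΣs² − (Σs)²)(nΣt² − (Σt)²)]
Numerator: 15×10740.31 − 395.1×394.5 = 5237.7
Denominator: √[(167169.45 − 156104.01)(159423.75 − 155630.25)] = √[11065.44 × 3793.5] = 6478.9464
r = 5237.7 / 6478.9464 ≈ 0.808

0.808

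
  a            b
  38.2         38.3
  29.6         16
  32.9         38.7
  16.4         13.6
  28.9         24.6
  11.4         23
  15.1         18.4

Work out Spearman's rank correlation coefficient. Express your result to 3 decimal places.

0.536

Rank a: 7, 5, 6, 3, 4, 1, 2
Rank b: 6, 2, 7, 1, 5, 4, 3
d = rank(a) − rank(b): 1, 3, -1, 2, -1, -3, -1; Σd² = 26
ρ = 1 − 6Σd² / [n(n²−1)] = 1 − 6×26 / (7×48) = 1 − 156/336 ≈ 0.536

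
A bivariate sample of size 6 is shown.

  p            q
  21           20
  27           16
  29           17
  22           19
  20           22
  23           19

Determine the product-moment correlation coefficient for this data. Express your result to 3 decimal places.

-0.903

n = 6, Σp = 142, Σq = 113, Σp² = 3424, Σq² = 2151, Σpq = 2640
nΣpq − ΣpΣq = 15840 − 16046 = -206
nΣp² − (Σp)² = 20544 − 20164 = 380; nΣq² − (Σq)² = 12906 − 12769 = 137
r = -206 / √(380 × 137) = -206 / 228.1666 ≈ -0.903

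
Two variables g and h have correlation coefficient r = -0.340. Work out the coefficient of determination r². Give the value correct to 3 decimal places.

0.116

r² = (-0.340)² = 0.116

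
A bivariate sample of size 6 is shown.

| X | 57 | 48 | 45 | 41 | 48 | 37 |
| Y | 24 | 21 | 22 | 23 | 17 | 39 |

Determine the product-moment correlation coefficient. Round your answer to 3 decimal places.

-0.568

n = 6, ΣX = 276, ΣY = 146, ΣX² = 12932, ΣY² = 3840, ΣXY = 6568
nΣXY − ΣXΣY = 39408 − 40296 = -888
nΣX² − (ΣX)² = 77592 − 76176 = 1416; nΣY² − (ΣY)² = 23040 − 21316 = 1724
r = -888 / √(1416 × 1724) = -888 / 1562.4289 ≈ -0.568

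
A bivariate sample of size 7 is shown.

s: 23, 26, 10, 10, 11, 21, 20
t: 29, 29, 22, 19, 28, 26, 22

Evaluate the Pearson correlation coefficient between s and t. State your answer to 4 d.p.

0.6150

n = 7, Σs = 121, Σt = 175, Σs² = 2367, Σt² = 4471, Σst = 3125
nΣst − ΣsΣt = 21875 − 21175 = 700
nΣs² − (Σs)² = 16569 − 14641 = 1928; nΣt² − (Σt)² = 31297 − 30625 = 672
r = 700 / √(1928 × 672) = 700 / 1138.2513 ≈ 0.6150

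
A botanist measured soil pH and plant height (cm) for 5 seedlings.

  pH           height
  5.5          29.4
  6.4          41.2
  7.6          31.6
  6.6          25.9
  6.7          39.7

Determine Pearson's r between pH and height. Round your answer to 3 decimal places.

0.086

n = 5, Σx = 32.8, Σy = 167.8, Σx² = 217.42, Σy² = 5807.26, Σxy = 1102.47
nΣxy − ΣxΣy = 5512.35 − 5503.84 = 8.51
nΣx² − (Σx)² = 1087.1 − 1075.84 = 11.26; nΣy² − (Σy)² = 29036.3 − 28156.84 = 879.46
r = 8.51 / √(11.26 × 879.46) = 8.51 / 99.5124 ≈ 0.086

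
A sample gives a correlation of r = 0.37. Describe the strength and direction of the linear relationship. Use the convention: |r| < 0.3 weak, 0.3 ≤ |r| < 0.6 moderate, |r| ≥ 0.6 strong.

moderate positive

r = 0.37 > 0 so the relationship is positive.
|r| = 0.37, which falls in the moderate range.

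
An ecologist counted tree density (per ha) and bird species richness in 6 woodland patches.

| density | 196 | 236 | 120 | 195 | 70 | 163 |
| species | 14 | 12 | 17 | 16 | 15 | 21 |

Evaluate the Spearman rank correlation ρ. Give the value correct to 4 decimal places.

Rank density: 5, 6, 2, 4, 1, 3
Rank species: 2, 1, 5, 4, 3, 6
d = rank(density) − rank(species): 3, 5, -3, 0, -2, -3; Σd² = 56
ρ = 1 − 6Σd² / [n(n²−1)] = 1 − 6×56 / (6×35) = 1 − 336/210 ≈ -0.6000

-0.6000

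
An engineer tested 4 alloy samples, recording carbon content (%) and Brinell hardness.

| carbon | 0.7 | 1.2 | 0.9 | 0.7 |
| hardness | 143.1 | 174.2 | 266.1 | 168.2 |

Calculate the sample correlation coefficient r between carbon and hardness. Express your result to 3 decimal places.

n = 4, Σx = 3.5, Σy = 751.6, Σx² = 3.23, Σy² = 149923.7, Σxy = 666.44
nΣxy − ΣxΣy = 2665.76 − 2630.6 = 35.16
nΣx² − (Σx)² = 12.92 − 12.25 = 0.67; nΣy² − (Σy)² = 599694.8 − 564902.56 = 34792.24
r = 35.16 / √(0.67 × 34792.24) = 35.16 / 152.6788 ≈ 0.230

0.230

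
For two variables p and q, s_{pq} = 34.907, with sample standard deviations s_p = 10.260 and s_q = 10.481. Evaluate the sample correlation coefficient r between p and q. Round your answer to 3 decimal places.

0.325

r = Cov(p,q) / (s_p · s_q) = 34.907 / (10.260 × 10.481)
  = 34.907 / 107.5351 ≈ 0.325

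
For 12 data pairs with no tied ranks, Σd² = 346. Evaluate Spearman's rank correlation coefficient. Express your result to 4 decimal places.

ρ = 1 − 6Σd² / [n(n²−1)] = 1 − 6×346 / (12×143)
  = 1 − 2076/1716 = 1 − 1.20979 ≈ -0.2098

-0.2098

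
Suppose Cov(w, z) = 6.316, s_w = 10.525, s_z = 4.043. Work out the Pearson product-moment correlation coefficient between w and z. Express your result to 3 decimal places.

0.148

r = Cov(w,z) / (s_w · s_z) = 6.316 / (10.525 × 4.043)
  = 6.316 / 42.5526 ≈ 0.148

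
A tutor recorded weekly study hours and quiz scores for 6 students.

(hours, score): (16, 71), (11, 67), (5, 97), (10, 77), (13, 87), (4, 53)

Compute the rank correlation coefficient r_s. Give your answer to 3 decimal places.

0.143

Rank hours: 6, 4, 2, 3, 5, 1
Rank score: 3, 2, 6, 4, 5, 1
d = rank(hours) − rank(score): 3, 2, -4, -1, 0, 0; Σd² = 30
ρ = 1 − 6Σd² / [n(n²−1)] = 1 − 6×30 / (6×35) = 1 − 180/210 ≈ 0.143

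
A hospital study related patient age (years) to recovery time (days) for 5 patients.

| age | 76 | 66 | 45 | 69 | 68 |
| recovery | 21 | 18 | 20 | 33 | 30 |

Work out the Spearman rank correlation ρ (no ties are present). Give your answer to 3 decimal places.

Rank age: 5, 2, 1, 4, 3
Rank recovery: 3, 1, 2, 5, 4
d = rank(age) − rank(recovery): 2, 1, -1, -1, -1; Σd² = 8
ρ = 1 − 6Σd² / [n(n²−1)] = 1 − 6×8 / (5×24) = 1 − 48/120 ≈ 0.600

0.600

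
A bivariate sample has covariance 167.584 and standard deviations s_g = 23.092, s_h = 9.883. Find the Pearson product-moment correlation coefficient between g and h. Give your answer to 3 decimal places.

r = Cov(g,h) / (s_g · s_h) = 167.584 / (23.092 × 9.883)
  = 167.584 / 228.2182 ≈ 0.734

0.734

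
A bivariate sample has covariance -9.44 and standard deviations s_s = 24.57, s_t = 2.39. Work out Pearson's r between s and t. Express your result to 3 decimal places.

-0.161

r = Cov(s,t) / (s_s · s_t) = -9.44 / (24.57 × 2.39)
  = -9.44 / 58.7223 ≈ -0.161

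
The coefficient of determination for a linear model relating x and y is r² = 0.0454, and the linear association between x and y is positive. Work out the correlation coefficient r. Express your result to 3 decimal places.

0.213

|r| = √0.0454 = 0.213
The association is positive, so r = 0.213.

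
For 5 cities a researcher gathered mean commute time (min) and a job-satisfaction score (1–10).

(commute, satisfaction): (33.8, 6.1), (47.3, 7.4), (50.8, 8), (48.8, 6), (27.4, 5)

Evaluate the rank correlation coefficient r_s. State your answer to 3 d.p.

Rank commute: 2, 3, 5, 4, 1
Rank satisfaction: 3, 4, 5, 2, 1
d = rank(commute) − rank(satisfaction): -1, -1, 0, 2, 0; Σd² = 6
ρ = 1 − 6Σd² / [n(n²−1)] = 1 − 6×6 / (5×24) = 1 − 36/120 ≈ 0.700

0.700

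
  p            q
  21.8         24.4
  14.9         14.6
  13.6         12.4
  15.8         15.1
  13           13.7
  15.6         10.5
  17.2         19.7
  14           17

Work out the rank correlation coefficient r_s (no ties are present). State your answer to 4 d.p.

0.6429

Rank p: 8, 4, 2, 6, 1, 5, 7, 3
Rank q: 8, 4, 2, 5, 3, 1, 7, 6
d = rank(p) − rank(q): 0, 0, 0, 1, -2, 4, 0, -3; Σd² = 30
ρ = 1 − 6Σd² / [n(n²−1)] = 1 − 6×30 / (8×63) = 1 − 180/504 ≈ 0.6429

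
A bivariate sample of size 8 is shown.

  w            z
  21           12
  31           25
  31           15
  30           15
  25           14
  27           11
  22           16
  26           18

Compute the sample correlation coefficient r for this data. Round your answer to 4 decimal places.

n = 8, Σw = 213, Σz = 126, Σw² = 5777, Σz² = 2116, Σwz = 3409
nΣwz − ΣwΣz = 27272 − 26838 = 434
nΣw² − (Σw)² = 46216 − 45369 = 847; nΣz² − (Σz)² = 16928 − 15876 = 1052
r = 434 / √(847 × 1052) = 434 / 943.9513 ≈ 0.4598

0.4598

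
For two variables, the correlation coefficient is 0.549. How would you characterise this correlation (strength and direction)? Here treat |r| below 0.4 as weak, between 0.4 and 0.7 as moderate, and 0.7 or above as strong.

r = 0.549 > 0 so the relationship is positive.
|r| = 0.549, which falls in the moderate range.

moderate positive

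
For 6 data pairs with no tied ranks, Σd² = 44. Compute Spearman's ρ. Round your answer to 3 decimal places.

ρ = 1 − 6Σd² / [n(n²−1)] = 1 − 6×44 / (6×35)
  = 1 − 264/210 = 1 − 1.2571 ≈ -0.257

-0.257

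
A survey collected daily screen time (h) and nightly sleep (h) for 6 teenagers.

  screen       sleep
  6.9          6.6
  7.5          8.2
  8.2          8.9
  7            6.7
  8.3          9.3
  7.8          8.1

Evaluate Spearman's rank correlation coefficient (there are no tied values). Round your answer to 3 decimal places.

Rank screen: 1, 3, 5, 2, 6, 4
Rank sleep: 1, 4, 5, 2, 6, 3
d = rank(screen) − rank(sleep): 0, -1, 0, 0, 0, 1; Σd² = 2
ρ = 1 − 6Σd² / [n(n²−1)] = 1 − 6×2 / (6×35) = 1 − 12/210 ≈ 0.943

0.943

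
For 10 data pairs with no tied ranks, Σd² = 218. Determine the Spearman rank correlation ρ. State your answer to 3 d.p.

ρ = 1 − 6Σd² / [n(n²−1)] = 1 − 6×218 / (10×99)
  = 1 − 1308/990 = 1 − 1.3212 ≈ -0.321

-0.321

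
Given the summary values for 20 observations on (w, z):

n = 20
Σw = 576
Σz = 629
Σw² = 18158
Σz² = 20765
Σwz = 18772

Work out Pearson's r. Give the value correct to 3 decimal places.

r = (nΣwz − ΣwΣz) / √[(nΣw² − (Σw)²)(nΣz² − (Σz)²)]
Numerator: 20×18772 − 576×629 = 13136
Denominator: √[(363160 − 331776)(415300 − 395641)] = √[31384 × 19659] = 24839.0430
r = 13136 / 24839.0430 ≈ 0.529

0.529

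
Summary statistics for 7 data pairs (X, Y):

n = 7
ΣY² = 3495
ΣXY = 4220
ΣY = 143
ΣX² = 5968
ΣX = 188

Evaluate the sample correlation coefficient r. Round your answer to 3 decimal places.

r = (nΣXY − ΣXΣY) / √[(nΣX² − (ΣX)²)(nΣY² − (ΣY)²)]
Numerator: 7×4220 − 188×143 = 2656
Denominator: √[(41776 − 35344)(24465 − 20449)] = √[6432 × 4016] = 5082.4120
r = 2656 / 5082.4120 ≈ 0.523

0.523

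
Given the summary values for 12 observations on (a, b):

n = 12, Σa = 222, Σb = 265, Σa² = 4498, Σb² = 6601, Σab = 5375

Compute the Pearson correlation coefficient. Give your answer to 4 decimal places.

0.8732

r = (nΣab − ΣaΣb) / √[(nΣa² − (Σa)²)(nΣb² − (Σb)²)]
Numerator: 12×5375 − 222×265 = 5670
Denominator: √[(53976 − 49284)(79212 − 70225)] = √[4692 × 8987] = 6493.6126
r = 5670 / 6493.6126 ≈ 0.8732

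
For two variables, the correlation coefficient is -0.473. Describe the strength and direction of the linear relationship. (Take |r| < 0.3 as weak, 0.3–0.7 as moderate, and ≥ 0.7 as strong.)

r = -0.473 < 0 so the relationship is negative.
|r| = 0.473, which falls in the moderate range.

moderate negative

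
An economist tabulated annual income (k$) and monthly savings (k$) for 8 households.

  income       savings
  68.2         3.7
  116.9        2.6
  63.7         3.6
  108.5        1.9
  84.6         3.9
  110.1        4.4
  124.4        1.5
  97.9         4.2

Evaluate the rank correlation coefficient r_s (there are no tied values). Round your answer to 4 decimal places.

Rank income: 2, 7, 1, 5, 3, 6, 8, 4
Rank savings: 5, 3, 4, 2, 6, 8, 1, 7
d = rank(income) − rank(savings): -3, 4, -3, 3, -3, -2, 7, -3; Σd² = 114
ρ = 1 − 6Σd² / [n(n²−1)] = 1 − 6×114 / (8×63) = 1 − 684/504 ≈ -0.3571

-0.3571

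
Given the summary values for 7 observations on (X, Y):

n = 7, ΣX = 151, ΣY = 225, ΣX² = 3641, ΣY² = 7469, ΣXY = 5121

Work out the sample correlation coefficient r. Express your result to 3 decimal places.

0.887

r = (nΣXY − ΣXΣY) / √[(nΣX² − (ΣX)²)(nΣY² − (ΣY)²)]
Numerator: 7×5121 − 151×225 = 1872
Denominator: √[(25487 − 22801)(52283 − 50625)] = √[2686 × 1658] = 2110.3052
r = 1872 / 2110.3052 ≈ 0.887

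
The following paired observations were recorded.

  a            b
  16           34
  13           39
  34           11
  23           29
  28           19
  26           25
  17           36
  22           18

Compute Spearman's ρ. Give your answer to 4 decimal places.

-0.8333

Rank a: 2, 1, 8, 5, 7, 6, 3, 4
Rank b: 6, 8, 1, 5, 3, 4, 7, 2
d = rank(a) − rank(b): -4, -7, 7, 0, 4, 2, -4, 2; Σd² = 154
ρ = 1 − 6Σd² / [n(n²−1)] = 1 − 6×154 / (8×63) = 1 − 924/504 ≈ -0.8333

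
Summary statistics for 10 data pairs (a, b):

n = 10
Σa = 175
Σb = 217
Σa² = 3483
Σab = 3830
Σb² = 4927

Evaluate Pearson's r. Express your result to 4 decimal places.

r = (nΣab − ΣaΣb) / √[(nΣa² − (Σa)²)(nΣb² − (Σb)²)]
Numerator: 10×3830 − 175×217 = 325
Denominator: √[(34830 − 30625)(49270 − 47089)] = √[4205 × 2181] = 3028.3832
r = 325 / 3028.3832 ≈ 0.1073

0.1073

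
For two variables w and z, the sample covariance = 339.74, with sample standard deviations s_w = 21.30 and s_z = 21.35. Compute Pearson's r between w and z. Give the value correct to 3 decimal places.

r = Cov(w,z) / (s_w · s_z) = 339.74 / (21.30 × 21.35)
  = 339.74 / 454.7550 ≈ 0.747

0.747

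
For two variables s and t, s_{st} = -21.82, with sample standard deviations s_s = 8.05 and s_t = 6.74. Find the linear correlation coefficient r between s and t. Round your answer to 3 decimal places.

-0.402

r = Cov(s,t) / (s_s · s_t) = -21.82 / (8.05 × 6.74)
  = -21.82 / 54.2570 ≈ -0.402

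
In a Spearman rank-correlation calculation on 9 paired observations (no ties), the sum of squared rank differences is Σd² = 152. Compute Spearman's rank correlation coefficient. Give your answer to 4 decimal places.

-0.2667

ρ = 1 − 6Σd² / [n(n²−1)] = 1 − 6×152 / (9×80)
  = 1 − 912/720 = 1 − 1.26667 ≈ -0.2667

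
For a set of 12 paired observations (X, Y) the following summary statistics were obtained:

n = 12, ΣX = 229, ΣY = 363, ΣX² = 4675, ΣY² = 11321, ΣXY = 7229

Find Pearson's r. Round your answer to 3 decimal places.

0.937

r = (nΣXY − ΣXΣY) / √[(nΣX² − (ΣX)²)(nΣY² − (ΣY)²)]
Numerator: 12×7229 − 229×363 = 3621
Denominator: √[(56100 − 52441)(135852 − 131769)] = √[3659 × 4083] = 3865.1904
r = 3621 / 3865.1904 ≈ 0.937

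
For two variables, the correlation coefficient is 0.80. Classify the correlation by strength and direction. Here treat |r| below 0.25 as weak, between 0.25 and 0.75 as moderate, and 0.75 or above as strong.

strong positive

r = 0.80 > 0 so the relationship is positive.
|r| = 0.80, which falls in the strong range.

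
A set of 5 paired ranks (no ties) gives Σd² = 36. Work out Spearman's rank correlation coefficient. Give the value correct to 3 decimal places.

-0.800

ρ = 1 − 6Σd² / [n(n²−1)] = 1 − 6×36 / (5×24)
  = 1 − 216/120 = 1 − 1.8000 ≈ -0.800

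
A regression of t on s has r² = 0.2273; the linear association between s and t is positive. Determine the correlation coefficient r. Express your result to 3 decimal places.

0.477

|r| = √0.2273 = 0.477
The association is positive, so r = 0.477.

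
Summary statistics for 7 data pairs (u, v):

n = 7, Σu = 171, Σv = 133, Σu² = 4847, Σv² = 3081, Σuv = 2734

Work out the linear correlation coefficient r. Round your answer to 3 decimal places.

-0.845

r = (nΣuv − ΣuΣv) / √[(nΣu² − (Σu)²)(nΣv² − (Σv)²)]
Numerator: 7×2734 − 171×133 = -3605
Denominator: √[(33929 − 29241)(21567 − 17689)] = √[4688 × 3878] = 4263.8086
r = -3605 / 4263.8086 ≈ -0.845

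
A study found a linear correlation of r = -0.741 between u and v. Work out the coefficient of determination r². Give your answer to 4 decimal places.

r² = (-0.741)² = 0.5491

0.5491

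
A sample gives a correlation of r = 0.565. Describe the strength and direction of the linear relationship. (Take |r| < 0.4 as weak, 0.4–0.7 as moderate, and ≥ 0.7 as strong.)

r = 0.565 > 0 so the relationship is positive.
|r| = 0.565, which falls in the moderate range.

moderate positive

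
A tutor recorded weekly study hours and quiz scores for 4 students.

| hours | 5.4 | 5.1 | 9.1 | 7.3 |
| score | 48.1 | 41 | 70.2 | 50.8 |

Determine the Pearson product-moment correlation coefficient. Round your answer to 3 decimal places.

0.942

n = 4, Σx = 26.9, Σy = 210.1, Σx² = 191.27, Σy² = 11503.29, Σxy = 1478.5
nΣxy − ΣxΣy = 5914 − 5651.69 = 262.31
nΣx² − (Σx)² = 765.08 − 723.61 = 41.47; nΣy² − (Σy)² = 46013.16 − 44142.01 = 1871.15
r = 262.31 / √(41.47 × 1871.15) = 262.31 / 278.5616 ≈ 0.942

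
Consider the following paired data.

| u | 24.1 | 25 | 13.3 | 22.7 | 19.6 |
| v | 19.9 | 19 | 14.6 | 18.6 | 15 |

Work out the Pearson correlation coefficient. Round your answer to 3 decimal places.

n = 5, Σu = 104.7, Σv = 87.1, Σu² = 2282.15, Σv² = 1541.13, Σuv = 1864.99
nΣuv − ΣuΣv = 9324.95 − 9119.37 = 205.58
nΣu² − (Σu)² = 11410.75 − 10962.09 = 448.66; nΣv² − (Σv)² = 7705.65 − 7586.41 = 119.24
r = 205.58 / √(448.66 × 119.24) = 205.58 / 231.2968 ≈ 0.889

0.889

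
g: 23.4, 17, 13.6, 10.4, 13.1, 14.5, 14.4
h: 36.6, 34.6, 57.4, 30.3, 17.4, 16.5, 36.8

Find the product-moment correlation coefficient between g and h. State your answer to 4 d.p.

n = 7, Σg = 106.4, Σh = 229.6, Σg² = 1718.9, Σh² = 8678.82, Σgh = 3537.51
nΣgh − ΣgΣh = 24762.57 − 24429.44 = 333.13
nΣg² − (Σg)² = 12032.3 − 11320.96 = 711.34; nΣh² − (Σh)² = 60751.74 − 52716.16 = 8035.58
r = 333.13 / √(711.34 × 8035.58) = 333.13 / 2390.8219 ≈ 0.1393

0.1393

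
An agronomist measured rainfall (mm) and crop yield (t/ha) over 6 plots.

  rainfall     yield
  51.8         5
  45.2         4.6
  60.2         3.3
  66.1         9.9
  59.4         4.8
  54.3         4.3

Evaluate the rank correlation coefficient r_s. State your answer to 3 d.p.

Rank rainfall: 2, 1, 5, 6, 4, 3
Rank yield: 5, 3, 1, 6, 4, 2
d = rank(rainfall) − rank(yield): -3, -2, 4, 0, 0, 1; Σd² = 30
ρ = 1 − 6Σd² / [n(n²−1)] = 1 − 6×30 / (6×35) = 1 − 180/210 ≈ 0.143

0.143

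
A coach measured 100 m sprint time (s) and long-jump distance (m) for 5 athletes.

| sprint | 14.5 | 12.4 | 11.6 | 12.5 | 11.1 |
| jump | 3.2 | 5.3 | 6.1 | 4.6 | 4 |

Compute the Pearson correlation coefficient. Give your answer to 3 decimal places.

n = 5, Σx = 62.1, Σy = 23.2, Σx² = 778.03, Σy² = 112.7, Σxy = 284.78
nΣxy − ΣxΣy = 1423.9 − 1440.72 = -16.82
nΣx² − (Σx)² = 3890.15 − 3856.41 = 33.74; nΣy² − (Σy)² = 563.5 − 538.24 = 25.26
r = -16.82 / √(33.74 × 25.26) = -16.82 / 29.1937 ≈ -0.576

-0.576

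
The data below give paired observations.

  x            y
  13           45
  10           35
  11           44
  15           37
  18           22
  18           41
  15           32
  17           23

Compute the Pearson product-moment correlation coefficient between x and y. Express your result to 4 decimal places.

-0.5361

n = 8, Σx = 117, Σy = 279, Σx² = 1777, Σy² = 10273, Σxy = 3979
nΣxy − ΣxΣy = 31832 − 32643 = -811
nΣx² − (Σx)² = 14216 − 13689 = 527; nΣy² − (Σy)² = 82184 − 77841 = 4343
r = -811 / √(527 × 4343) = -811 / 1512.8652 ≈ -0.5361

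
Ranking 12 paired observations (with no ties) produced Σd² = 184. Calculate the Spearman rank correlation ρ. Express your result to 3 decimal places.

ρ = 1 − 6Σd² / [n(n²−1)] = 1 − 6×184 / (12×143)
  = 1 − 1104/1716 = 1 − 0.6434 ≈ 0.357

0.357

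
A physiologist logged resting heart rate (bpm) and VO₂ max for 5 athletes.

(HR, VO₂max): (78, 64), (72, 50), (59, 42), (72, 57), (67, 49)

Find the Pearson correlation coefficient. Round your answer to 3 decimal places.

n = 5, Σx = 348, Σy = 262, Σx² = 24422, Σy² = 14010, Σxy = 18457
nΣxy − ΣxΣy = 92285 − 91176 = 1109
nΣx² − (Σx)² = 122110 − 121104 = 1006; nΣy² − (Σy)² = 70050 − 68644 = 1406
r = 1109 / √(1006 × 1406) = 1109 / 1189.3006 ≈ 0.932

0.932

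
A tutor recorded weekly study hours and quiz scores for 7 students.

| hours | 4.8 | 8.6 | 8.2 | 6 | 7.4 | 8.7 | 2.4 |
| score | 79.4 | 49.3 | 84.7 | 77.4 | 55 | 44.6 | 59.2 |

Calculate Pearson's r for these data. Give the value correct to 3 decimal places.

n = 7, Σx = 46.1, Σy = 449.6, Σx² = 336.45, Σy² = 30418.5, Σxy = 2901.14
nΣxy − ΣxΣy = 20307.98 − 20726.56 = -418.58
nΣx² − (Σx)² = 2355.15 − 2125.21 = 229.94; nΣy² − (Σy)² = 212929.5 − 202140.16 = 10789.34
r = -418.58 / √(229.94 × 10789.34) = -418.58 / 1575.0876 ≈ -0.266

-0.266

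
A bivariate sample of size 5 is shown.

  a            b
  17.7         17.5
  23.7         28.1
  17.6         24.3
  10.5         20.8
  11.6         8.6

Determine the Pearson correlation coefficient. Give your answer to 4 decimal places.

n = 5, Σa = 81.1, Σb = 99.3, Σa² = 1429.55, Σb² = 2192.95, Σab = 1721.56
nΣab − ΣaΣb = 8607.8 − 8053.23 = 554.57
nΣa² − (Σa)² = 7147.75 − 6577.21 = 570.54; nΣb² − (Σb)² = 10964.75 − 9860.49 = 1104.26
r = 554.57 / √(570.54 × 1104.26) = 554.57 / 793.7408 ≈ 0.6987

0.6987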